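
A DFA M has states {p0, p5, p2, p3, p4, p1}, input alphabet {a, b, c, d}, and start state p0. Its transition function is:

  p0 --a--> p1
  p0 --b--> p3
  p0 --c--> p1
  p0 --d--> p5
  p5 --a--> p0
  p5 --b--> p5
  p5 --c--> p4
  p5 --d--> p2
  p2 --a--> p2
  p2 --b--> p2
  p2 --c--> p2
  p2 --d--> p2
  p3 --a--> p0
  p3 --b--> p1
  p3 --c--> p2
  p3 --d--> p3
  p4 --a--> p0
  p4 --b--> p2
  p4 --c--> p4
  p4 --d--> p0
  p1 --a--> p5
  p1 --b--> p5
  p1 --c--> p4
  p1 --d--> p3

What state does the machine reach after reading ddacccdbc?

p2

Trace: p0 -d-> p5 -d-> p2 -a-> p2 -c-> p2 -c-> p2 -c-> p2 -d-> p2 -b-> p2 -c-> p2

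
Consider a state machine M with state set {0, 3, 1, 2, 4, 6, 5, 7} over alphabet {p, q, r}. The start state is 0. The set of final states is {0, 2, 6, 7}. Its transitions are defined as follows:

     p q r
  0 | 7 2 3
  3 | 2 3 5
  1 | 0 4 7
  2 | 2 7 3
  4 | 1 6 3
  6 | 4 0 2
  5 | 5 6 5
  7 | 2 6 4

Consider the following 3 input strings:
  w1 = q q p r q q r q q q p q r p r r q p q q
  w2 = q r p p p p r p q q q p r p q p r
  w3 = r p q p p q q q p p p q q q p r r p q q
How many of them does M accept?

3

w1: Trace: 0 -q-> 2 -q-> 7 -p-> 2 -r-> 3 -q-> 3 -q-> 3 -r-> 5 -q-> 6 -q-> 0 -q-> 2 -p-> 2 -q-> 7 -r-> 4 -p-> 1 -r-> 7 -r-> 4 -q-> 6 -p-> 4 -q-> 6 -q-> 0  → end 0, accepted
w2: Trace: 0 -q-> 2 -r-> 3 -p-> 2 -p-> 2 -p-> 2 -p-> 2 -r-> 3 -p-> 2 -q-> 7 -q-> 6 -q-> 0 -p-> 7 -r-> 4 -p-> 1 -q-> 4 -p-> 1 -r-> 7  → end 7, accepted
w3: Trace: 0 -r-> 3 -p-> 2 -q-> 7 -p-> 2 -p-> 2 -q-> 7 -q-> 6 -q-> 0 -p-> 7 -p-> 2 -p-> 2 -q-> 7 -q-> 6 -q-> 0 -p-> 7 -r-> 4 -r-> 3 -p-> 2 -q-> 7 -q-> 6  → end 6, accepted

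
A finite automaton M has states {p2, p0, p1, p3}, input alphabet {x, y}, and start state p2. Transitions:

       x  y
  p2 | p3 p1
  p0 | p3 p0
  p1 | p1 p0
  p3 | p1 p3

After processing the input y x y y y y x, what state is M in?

p3

start at p2
read 'y': p2 → p1
read 'x': p1 → p1
read 'y': p1 → p0
read 'y': p0 → p0
read 'y': p0 → p0
read 'y': p0 → p0
read 'x': p0 → p3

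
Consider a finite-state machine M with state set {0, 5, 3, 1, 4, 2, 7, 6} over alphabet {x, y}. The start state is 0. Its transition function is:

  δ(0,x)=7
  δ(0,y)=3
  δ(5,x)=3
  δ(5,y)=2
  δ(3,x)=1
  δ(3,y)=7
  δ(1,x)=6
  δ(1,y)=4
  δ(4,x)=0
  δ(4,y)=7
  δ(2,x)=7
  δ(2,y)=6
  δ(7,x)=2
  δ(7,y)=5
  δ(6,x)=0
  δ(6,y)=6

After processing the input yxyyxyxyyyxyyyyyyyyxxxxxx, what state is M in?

7

start at 0
read 'y': 0 → 3
read 'x': 3 → 1
read 'y': 1 → 4
read 'y': 4 → 7
read 'x': 7 → 2
read 'y': 2 → 6
read 'x': 6 → 0
read 'y': 0 → 3
read 'y': 3 → 7
read 'y': 7 → 5
read 'x': 5 → 3
read 'y': 3 → 7
read 'y': 7 → 5
read 'y': 5 → 2
read 'y': 2 → 6
read 'y': 6 → 6
read 'y': 6 → 6
read 'y': 6 → 6
read 'y': 6 → 6
read 'x': 6 → 0
read 'x': 0 → 7
read 'x': 7 → 2
read 'x': 2 → 7
read 'x': 7 → 2
read 'x': 2 → 7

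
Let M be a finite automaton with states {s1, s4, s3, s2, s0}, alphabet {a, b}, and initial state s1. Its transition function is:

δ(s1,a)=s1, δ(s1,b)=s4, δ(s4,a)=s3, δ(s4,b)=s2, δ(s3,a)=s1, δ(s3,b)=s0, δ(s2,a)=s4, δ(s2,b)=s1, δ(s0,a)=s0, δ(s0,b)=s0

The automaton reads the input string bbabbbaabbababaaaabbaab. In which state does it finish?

start at s1
read 'b': s1 → s4
read 'b': s4 → s2
read 'a': s2 → s4
read 'b': s4 → s2
read 'b': s2 → s1
read 'b': s1 → s4
read 'a': s4 → s3
read 'a': s3 → s1
read 'b': s1 → s4
read 'b': s4 → s2
read 'a': s2 → s4
read 'b': s4 → s2
read 'a': s2 → s4
read 'b': s4 → s2
read 'a': s2 → s4
read 'a': s4 → s3
read 'a': s3 → s1
read 'a': s1 → s1
read 'b': s1 → s4
read 'b': s4 → s2
read 'a': s2 → s4
read 'a': s4 → s3
read 'b': s3 → s0

s0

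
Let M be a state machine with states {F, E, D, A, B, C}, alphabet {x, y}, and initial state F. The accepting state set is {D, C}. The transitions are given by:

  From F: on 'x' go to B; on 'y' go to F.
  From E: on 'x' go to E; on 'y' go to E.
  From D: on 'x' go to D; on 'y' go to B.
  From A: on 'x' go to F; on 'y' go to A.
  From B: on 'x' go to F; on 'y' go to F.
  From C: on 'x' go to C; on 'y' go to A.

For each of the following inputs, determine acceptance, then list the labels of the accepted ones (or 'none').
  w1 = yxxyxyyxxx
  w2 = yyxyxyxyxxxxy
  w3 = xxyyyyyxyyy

w1: F → F → B → F → F → B → F → F → B → F → B  → end B, rejected
w2: F → F → F → B → F → B → F → B → F → B → F → B → F → F  → end F, rejected
w3: F → B → F → F → F → F → F → F → B → F → F → F  → end F, rejected

none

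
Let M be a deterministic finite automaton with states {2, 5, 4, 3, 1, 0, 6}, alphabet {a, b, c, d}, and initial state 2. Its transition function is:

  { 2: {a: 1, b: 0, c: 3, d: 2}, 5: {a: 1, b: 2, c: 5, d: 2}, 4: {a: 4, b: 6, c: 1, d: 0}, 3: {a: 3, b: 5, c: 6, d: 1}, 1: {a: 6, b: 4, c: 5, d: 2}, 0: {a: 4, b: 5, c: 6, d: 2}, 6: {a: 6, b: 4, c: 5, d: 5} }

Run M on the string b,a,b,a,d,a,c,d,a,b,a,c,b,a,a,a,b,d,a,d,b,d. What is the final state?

2 → 0 → 4 → 6 → 6 → 5 → 1 → 5 → 2 → 1 → 4 → 4 → 1 → 4 → 4 → 4 → 4 → 6 → 5 → 1 → 2 → 0 → 2

2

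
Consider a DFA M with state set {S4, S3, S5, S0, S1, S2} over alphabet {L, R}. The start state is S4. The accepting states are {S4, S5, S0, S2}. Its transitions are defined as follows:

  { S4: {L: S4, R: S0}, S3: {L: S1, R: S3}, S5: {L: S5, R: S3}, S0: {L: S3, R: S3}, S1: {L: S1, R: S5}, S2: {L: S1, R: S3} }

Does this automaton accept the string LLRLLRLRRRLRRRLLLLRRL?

start at S4
read 'L': S4 → S4
read 'L': S4 → S4
read 'R': S4 → S0
read 'L': S0 → S3
read 'L': S3 → S1
read 'R': S1 → S5
read 'L': S5 → S5
read 'R': S5 → S3
read 'R': S3 → S3
read 'R': S3 → S3
read 'L': S3 → S1
read 'R': S1 → S5
read 'R': S5 → S3
read 'R': S3 → S3
read 'L': S3 → S1
read 'L': S1 → S1
read 'L': S1 → S1
read 'L': S1 → S1
read 'R': S1 → S5
read 'R': S5 → S3
read 'L': S3 → S1
End state S1 is not accepting.

No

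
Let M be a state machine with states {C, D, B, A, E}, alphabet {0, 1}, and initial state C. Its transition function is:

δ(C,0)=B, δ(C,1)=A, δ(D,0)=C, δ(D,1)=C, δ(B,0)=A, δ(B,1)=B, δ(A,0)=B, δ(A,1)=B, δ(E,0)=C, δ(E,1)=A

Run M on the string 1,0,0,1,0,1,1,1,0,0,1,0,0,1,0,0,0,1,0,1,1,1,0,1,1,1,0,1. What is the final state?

B

C → A → B → A → B → A → B → B → B → A → B → B → A → B → B → A → B → A → B → A → B → B → B → A → B → B → B → A → B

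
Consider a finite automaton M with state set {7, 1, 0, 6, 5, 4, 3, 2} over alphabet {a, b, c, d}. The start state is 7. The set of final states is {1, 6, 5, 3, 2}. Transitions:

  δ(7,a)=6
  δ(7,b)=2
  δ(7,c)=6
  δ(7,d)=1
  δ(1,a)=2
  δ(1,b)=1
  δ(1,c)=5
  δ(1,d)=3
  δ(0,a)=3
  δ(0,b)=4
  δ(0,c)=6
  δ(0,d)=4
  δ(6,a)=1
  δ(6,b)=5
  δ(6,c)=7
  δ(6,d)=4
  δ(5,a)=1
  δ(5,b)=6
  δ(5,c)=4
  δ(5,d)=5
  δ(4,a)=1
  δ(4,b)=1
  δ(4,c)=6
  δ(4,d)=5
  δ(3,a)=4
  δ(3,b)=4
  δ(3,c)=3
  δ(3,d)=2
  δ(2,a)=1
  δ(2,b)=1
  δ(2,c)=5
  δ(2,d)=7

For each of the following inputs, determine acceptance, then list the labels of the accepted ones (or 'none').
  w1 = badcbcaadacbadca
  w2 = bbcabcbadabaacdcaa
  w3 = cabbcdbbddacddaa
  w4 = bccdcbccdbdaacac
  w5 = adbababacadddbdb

w1:
  start at 7
  read 'b': 7 → 2
  read 'a': 2 → 1
  read 'd': 1 → 3
  read 'c': 3 → 3
  read 'b': 3 → 4
  read 'c': 4 → 6
  read 'a': 6 → 1
  read 'a': 1 → 2
  read 'd': 2 → 7
  read 'a': 7 → 6
  read 'c': 6 → 7
  read 'b': 7 → 2
  read 'a': 2 → 1
  read 'd': 1 → 3
  read 'c': 3 → 3
  read 'a': 3 → 4
  end 4, rejected
w2:
  start at 7
  read 'b': 7 → 2
  read 'b': 2 → 1
  read 'c': 1 → 5
  read 'a': 5 → 1
  read 'b': 1 → 1
  read 'c': 1 → 5
  read 'b': 5 → 6
  read 'a': 6 → 1
  read 'd': 1 → 3
  read 'a': 3 → 4
  read 'b': 4 → 1
  read 'a': 1 → 2
  read 'a': 2 → 1
  read 'c': 1 → 5
  read 'd': 5 → 5
  read 'c': 5 → 4
  read 'a': 4 → 1
  read 'a': 1 → 2
  end 2, accepted
w3:
  start at 7
  read 'c': 7 → 6
  read 'a': 6 → 1
  read 'b': 1 → 1
  read 'b': 1 → 1
  read 'c': 1 → 5
  read 'd': 5 → 5
  read 'b': 5 → 6
  read 'b': 6 → 5
  read 'd': 5 → 5
  read 'd': 5 → 5
  read 'a': 5 → 1
  read 'c': 1 → 5
  read 'd': 5 → 5
  read 'd': 5 → 5
  read 'a': 5 → 1
  read 'a': 1 → 2
  end 2, accepted
w4:
  start at 7
  read 'b': 7 → 2
  read 'c': 2 → 5
  read 'c': 5 → 4
  read 'd': 4 → 5
  read 'c': 5 → 4
  read 'b': 4 → 1
  read 'c': 1 → 5
  read 'c': 5 → 4
  read 'd': 4 → 5
  read 'b': 5 → 6
  read 'd': 6 → 4
  read 'a': 4 → 1
  read 'a': 1 → 2
  read 'c': 2 → 5
  read 'a': 5 → 1
  read 'c': 1 → 5
  end 5, accepted
w5:
  start at 7
  read 'a': 7 → 6
  read 'd': 6 → 4
  read 'b': 4 → 1
  read 'a': 1 → 2
  read 'b': 2 → 1
  read 'a': 1 → 2
  read 'b': 2 → 1
  read 'a': 1 → 2
  read 'c': 2 → 5
  read 'a': 5 → 1
  read 'd': 1 → 3
  read 'd': 3 → 2
  read 'd': 2 → 7
  read 'b': 7 → 2
  read 'd': 2 → 7
  read 'b': 7 → 2
  end 2, accepted

w2, w3, w4, w5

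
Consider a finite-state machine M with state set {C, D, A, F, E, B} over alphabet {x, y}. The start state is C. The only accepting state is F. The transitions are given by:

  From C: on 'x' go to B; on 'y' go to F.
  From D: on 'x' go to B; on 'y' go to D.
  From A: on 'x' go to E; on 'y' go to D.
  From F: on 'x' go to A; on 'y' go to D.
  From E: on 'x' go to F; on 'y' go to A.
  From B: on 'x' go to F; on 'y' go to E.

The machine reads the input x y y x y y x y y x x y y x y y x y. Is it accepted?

No

start at C
read 'x': C → B
read 'y': B → E
read 'y': E → A
read 'x': A → E
read 'y': E → A
read 'y': A → D
read 'x': D → B
read 'y': B → E
read 'y': E → A
read 'x': A → E
read 'x': E → F
read 'y': F → D
read 'y': D → D
read 'x': D → B
read 'y': B → E
read 'y': E → A
read 'x': A → E
read 'y': E → A
End state A is not accepting.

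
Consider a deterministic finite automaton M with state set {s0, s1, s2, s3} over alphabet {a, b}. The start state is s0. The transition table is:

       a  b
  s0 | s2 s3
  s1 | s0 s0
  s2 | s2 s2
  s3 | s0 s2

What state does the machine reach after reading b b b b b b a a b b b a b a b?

Trace: s0 -b-> s3 -b-> s2 -b-> s2 -b-> s2 -b-> s2 -b-> s2 -a-> s2 -a-> s2 -b-> s2 -b-> s2 -b-> s2 -a-> s2 -b-> s2 -a-> s2 -b-> s2

s2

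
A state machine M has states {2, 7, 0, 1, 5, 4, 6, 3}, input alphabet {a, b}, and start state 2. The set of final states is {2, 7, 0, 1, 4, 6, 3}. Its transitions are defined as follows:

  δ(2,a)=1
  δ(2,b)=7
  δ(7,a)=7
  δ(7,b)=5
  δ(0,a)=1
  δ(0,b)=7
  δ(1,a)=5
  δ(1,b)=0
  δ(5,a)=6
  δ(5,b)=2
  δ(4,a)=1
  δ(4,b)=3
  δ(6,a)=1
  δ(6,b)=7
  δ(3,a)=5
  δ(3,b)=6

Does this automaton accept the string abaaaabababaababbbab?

Yes

2 → 1 → 0 → 1 → 5 → 6 → 1 → 0 → 1 → 0 → 1 → 0 → 1 → 5 → 2 → 1 → 0 → 7 → 5 → 6 → 7
End state 7 is accepting.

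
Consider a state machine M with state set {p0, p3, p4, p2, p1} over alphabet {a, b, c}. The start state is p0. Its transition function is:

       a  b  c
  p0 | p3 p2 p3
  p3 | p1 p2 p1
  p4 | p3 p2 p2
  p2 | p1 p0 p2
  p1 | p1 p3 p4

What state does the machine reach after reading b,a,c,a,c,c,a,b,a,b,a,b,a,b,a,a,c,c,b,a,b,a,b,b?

p2

Trace: p0 -b-> p2 -a-> p1 -c-> p4 -a-> p3 -c-> p1 -c-> p4 -a-> p3 -b-> p2 -a-> p1 -b-> p3 -a-> p1 -b-> p3 -a-> p1 -b-> p3 -a-> p1 -a-> p1 -c-> p4 -c-> p2 -b-> p0 -a-> p3 -b-> p2 -a-> p1 -b-> p3 -b-> p2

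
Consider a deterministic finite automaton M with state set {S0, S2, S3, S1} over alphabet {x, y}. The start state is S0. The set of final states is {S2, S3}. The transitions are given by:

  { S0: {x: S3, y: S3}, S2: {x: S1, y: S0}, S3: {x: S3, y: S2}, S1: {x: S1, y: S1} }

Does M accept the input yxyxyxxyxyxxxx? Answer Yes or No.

Trace: S0 -y-> S3 -x-> S3 -y-> S2 -x-> S1 -y-> S1 -x-> S1 -x-> S1 -y-> S1 -x-> S1 -y-> S1 -x-> S1 -x-> S1 -x-> S1 -x-> S1
End state S1 is not accepting.

No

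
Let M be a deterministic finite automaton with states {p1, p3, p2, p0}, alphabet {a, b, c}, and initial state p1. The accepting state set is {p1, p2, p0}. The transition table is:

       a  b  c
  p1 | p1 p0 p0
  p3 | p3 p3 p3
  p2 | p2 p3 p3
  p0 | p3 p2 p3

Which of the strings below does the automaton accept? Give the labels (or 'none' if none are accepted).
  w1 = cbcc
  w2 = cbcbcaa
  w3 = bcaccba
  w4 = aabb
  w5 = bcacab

w1: p1 → p0 → p2 → p3 → p3  → end p3, rejected
w2: p1 → p0 → p2 → p3 → p3 → p3 → p3 → p3  → end p3, rejected
w3: p1 → p0 → p3 → p3 → p3 → p3 → p3 → p3  → end p3, rejected
w4: p1 → p1 → p1 → p0 → p2  → end p2, accepted
w5: p1 → p0 → p3 → p3 → p3 → p3 → p3  → end p3, rejected

w4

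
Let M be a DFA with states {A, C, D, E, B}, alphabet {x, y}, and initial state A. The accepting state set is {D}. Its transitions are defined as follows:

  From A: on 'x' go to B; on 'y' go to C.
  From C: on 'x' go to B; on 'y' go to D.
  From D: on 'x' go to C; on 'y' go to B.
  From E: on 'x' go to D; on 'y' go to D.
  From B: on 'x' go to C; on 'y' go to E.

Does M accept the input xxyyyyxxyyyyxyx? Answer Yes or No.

start at A
read 'x': A → B
read 'x': B → C
read 'y': C → D
read 'y': D → B
read 'y': B → E
read 'y': E → D
read 'x': D → C
read 'x': C → B
read 'y': B → E
read 'y': E → D
read 'y': D → B
read 'y': B → E
read 'x': E → D
read 'y': D → B
read 'x': B → C
End state C is not accepting.

No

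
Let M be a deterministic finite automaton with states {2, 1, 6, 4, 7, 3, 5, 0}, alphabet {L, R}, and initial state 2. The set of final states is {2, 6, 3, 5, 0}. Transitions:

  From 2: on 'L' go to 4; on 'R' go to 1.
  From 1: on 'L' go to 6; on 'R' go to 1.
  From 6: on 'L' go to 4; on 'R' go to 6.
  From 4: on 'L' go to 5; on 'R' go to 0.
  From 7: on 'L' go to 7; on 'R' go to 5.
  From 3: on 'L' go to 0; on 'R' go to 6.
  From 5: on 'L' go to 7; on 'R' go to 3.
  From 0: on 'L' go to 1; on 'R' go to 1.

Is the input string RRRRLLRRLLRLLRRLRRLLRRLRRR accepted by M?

2 → 1 → 1 → 1 → 1 → 6 → 4 → 0 → 1 → 6 → 4 → 0 → 1 → 6 → 6 → 6 → 4 → 0 → 1 → 6 → 4 → 0 → 1 → 6 → 6 → 6 → 6
End state 6 is accepting.

Yes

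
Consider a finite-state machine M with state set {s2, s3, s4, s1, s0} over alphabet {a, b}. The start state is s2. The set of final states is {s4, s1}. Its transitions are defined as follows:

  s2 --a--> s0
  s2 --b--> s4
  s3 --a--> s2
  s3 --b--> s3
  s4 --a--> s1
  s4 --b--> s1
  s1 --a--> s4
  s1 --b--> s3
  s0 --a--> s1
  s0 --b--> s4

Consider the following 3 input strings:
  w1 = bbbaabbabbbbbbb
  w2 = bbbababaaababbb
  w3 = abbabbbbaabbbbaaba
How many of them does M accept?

1

w1:
  start at s2
  read 'b': s2 → s4
  read 'b': s4 → s1
  read 'b': s1 → s3
  read 'a': s3 → s2
  read 'a': s2 → s0
  read 'b': s0 → s4
  read 'b': s4 → s1
  read 'a': s1 → s4
  read 'b': s4 → s1
  read 'b': s1 → s3
  read 'b': s3 → s3
  read 'b': s3 → s3
  read 'b': s3 → s3
  read 'b': s3 → s3
  read 'b': s3 → s3
  end s3, rejected
w2:
  start at s2
  read 'b': s2 → s4
  read 'b': s4 → s1
  read 'b': s1 → s3
  read 'a': s3 → s2
  read 'b': s2 → s4
  read 'a': s4 → s1
  read 'b': s1 → s3
  read 'a': s3 → s2
  read 'a': s2 → s0
  read 'a': s0 → s1
  read 'b': s1 → s3
  read 'a': s3 → s2
  read 'b': s2 → s4
  read 'b': s4 → s1
  read 'b': s1 → s3
  end s3, rejected
w3:
  start at s2
  read 'a': s2 → s0
  read 'b': s0 → s4
  read 'b': s4 → s1
  read 'a': s1 → s4
  read 'b': s4 → s1
  read 'b': s1 → s3
  read 'b': s3 → s3
  read 'b': s3 → s3
  read 'a': s3 → s2
  read 'a': s2 → s0
  read 'b': s0 → s4
  read 'b': s4 → s1
  read 'b': s1 → s3
  read 'b': s3 → s3
  read 'a': s3 → s2
  read 'a': s2 → s0
  read 'b': s0 → s4
  read 'a': s4 → s1
  end s1, accepted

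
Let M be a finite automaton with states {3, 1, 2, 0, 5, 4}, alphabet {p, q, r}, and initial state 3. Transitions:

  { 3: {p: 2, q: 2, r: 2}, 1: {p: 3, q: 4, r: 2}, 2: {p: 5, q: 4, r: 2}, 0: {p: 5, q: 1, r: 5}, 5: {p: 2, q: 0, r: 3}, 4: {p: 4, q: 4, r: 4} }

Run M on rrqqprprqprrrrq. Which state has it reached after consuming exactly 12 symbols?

start at 3
read 'r': 3 → 2
read 'r': 2 → 2
read 'q': 2 → 4
read 'q': 4 → 4
read 'p': 4 → 4
read 'r': 4 → 4
read 'p': 4 → 4
read 'r': 4 → 4
read 'q': 4 → 4
read 'p': 4 → 4
read 'r': 4 → 4
read 'r': 4 → 4
After 12 symbols: 4.

4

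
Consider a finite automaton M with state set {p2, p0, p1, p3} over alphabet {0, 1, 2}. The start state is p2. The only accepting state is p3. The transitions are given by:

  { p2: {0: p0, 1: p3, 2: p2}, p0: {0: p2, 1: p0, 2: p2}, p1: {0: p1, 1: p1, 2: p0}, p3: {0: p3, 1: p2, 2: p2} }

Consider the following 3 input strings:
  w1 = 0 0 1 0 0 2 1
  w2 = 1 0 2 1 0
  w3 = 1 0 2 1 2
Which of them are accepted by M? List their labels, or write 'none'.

w1: p2 → p0 → p2 → p3 → p3 → p3 → p2 → p3  → end p3, accepted
w2: p2 → p3 → p3 → p2 → p3 → p3  → end p3, accepted
w3: p2 → p3 → p3 → p2 → p3 → p2  → end p2, rejected

w1, w2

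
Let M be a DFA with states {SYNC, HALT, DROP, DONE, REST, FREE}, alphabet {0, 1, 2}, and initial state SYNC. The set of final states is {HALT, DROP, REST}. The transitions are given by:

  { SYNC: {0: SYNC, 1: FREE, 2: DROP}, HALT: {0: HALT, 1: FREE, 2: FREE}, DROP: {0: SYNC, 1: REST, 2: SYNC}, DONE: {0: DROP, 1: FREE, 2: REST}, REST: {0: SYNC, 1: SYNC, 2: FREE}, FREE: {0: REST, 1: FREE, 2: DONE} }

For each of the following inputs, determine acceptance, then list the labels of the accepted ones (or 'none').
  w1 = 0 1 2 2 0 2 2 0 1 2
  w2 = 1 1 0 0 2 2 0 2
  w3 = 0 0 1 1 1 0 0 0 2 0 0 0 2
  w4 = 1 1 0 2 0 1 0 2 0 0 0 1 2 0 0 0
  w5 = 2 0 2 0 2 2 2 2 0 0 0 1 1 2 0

w2, w3, w5

w1: Trace: SYNC -0-> SYNC -1-> FREE -2-> DONE -2-> REST -0-> SYNC -2-> DROP -2-> SYNC -0-> SYNC -1-> FREE -2-> DONE  → end DONE, rejected
w2: Trace: SYNC -1-> FREE -1-> FREE -0-> REST -0-> SYNC -2-> DROP -2-> SYNC -0-> SYNC -2-> DROP  → end DROP, accepted
w3: Trace: SYNC -0-> SYNC -0-> SYNC -1-> FREE -1-> FREE -1-> FREE -0-> REST -0-> SYNC -0-> SYNC -2-> DROP -0-> SYNC -0-> SYNC -0-> SYNC -2-> DROP  → end DROP, accepted
w4: Trace: SYNC -1-> FREE -1-> FREE -0-> REST -2-> FREE -0-> REST -1-> SYNC -0-> SYNC -2-> DROP -0-> SYNC -0-> SYNC -0-> SYNC -1-> FREE -2-> DONE -0-> DROP -0-> SYNC -0-> SYNC  → end SYNC, rejected
w5: Trace: SYNC -2-> DROP -0-> SYNC -2-> DROP -0-> SYNC -2-> DROP -2-> SYNC -2-> DROP -2-> SYNC -0-> SYNC -0-> SYNC -0-> SYNC -1-> FREE -1-> FREE -2-> DONE -0-> DROP  → end DROP, accepted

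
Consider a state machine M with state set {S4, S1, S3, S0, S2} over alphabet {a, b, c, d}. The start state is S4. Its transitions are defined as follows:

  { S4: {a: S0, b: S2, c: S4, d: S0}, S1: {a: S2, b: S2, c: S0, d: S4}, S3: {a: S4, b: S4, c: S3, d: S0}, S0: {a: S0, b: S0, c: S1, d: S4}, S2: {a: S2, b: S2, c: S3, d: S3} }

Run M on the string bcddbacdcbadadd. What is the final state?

S4

S4 → S2 → S3 → S0 → S4 → S2 → S2 → S3 → S0 → S1 → S2 → S2 → S3 → S4 → S0 → S4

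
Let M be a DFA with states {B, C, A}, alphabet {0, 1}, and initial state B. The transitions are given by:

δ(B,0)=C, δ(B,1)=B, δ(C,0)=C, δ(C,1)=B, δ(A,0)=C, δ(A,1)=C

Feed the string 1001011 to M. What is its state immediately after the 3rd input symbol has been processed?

C

start at B
read '1': B → B
read '0': B → C
read '0': C → C
After 3 symbols: C.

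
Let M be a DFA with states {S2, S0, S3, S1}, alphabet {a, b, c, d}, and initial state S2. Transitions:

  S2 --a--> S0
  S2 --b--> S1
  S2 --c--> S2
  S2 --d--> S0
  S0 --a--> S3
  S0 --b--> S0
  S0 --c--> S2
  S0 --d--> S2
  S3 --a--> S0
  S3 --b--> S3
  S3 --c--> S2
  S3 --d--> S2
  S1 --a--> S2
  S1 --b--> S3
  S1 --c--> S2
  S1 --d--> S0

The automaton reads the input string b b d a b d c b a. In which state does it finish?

S2

Trace: S2 -b-> S1 -b-> S3 -d-> S2 -a-> S0 -b-> S0 -d-> S2 -c-> S2 -b-> S1 -a-> S2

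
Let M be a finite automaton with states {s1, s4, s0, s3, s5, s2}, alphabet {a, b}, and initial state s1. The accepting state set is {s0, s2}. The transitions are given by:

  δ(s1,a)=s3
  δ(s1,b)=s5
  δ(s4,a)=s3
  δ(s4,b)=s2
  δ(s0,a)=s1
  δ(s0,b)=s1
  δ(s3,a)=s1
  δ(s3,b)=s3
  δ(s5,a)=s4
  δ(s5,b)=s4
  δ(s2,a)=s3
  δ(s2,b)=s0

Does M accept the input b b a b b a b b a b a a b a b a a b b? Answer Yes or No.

Trace: s1 -b-> s5 -b-> s4 -a-> s3 -b-> s3 -b-> s3 -a-> s1 -b-> s5 -b-> s4 -a-> s3 -b-> s3 -a-> s1 -a-> s3 -b-> s3 -a-> s1 -b-> s5 -a-> s4 -a-> s3 -b-> s3 -b-> s3
End state s3 is not accepting.

No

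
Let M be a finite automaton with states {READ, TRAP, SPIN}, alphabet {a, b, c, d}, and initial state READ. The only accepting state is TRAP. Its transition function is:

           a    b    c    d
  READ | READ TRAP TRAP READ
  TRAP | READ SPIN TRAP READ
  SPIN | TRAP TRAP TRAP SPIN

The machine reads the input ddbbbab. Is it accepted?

Yes

Trace: READ -d-> READ -d-> READ -b-> TRAP -b-> SPIN -b-> TRAP -a-> READ -b-> TRAP
End state TRAP is accepting.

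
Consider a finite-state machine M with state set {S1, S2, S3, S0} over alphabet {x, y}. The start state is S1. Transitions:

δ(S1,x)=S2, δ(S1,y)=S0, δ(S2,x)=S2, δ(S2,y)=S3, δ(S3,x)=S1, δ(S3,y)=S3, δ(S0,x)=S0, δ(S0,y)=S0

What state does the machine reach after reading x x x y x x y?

S3

start at S1
read 'x': S1 → S2
read 'x': S2 → S2
read 'x': S2 → S2
read 'y': S2 → S3
read 'x': S3 → S1
read 'x': S1 → S2
read 'y': S2 → S3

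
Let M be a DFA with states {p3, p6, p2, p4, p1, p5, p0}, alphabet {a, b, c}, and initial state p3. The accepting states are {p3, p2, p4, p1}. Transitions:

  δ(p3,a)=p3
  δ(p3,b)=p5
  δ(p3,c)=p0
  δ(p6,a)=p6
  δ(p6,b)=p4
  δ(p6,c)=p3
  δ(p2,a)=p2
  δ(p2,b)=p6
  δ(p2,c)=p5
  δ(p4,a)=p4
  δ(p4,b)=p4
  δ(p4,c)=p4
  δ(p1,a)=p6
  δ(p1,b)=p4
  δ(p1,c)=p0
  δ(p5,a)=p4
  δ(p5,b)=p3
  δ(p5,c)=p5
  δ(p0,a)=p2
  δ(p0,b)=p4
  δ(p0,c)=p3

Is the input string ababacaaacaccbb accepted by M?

Yes

start at p3
read 'a': p3 → p3
read 'b': p3 → p5
read 'a': p5 → p4
read 'b': p4 → p4
read 'a': p4 → p4
read 'c': p4 → p4
read 'a': p4 → p4
read 'a': p4 → p4
read 'a': p4 → p4
read 'c': p4 → p4
read 'a': p4 → p4
read 'c': p4 → p4
read 'c': p4 → p4
read 'b': p4 → p4
read 'b': p4 → p4
End state p4 is accepting.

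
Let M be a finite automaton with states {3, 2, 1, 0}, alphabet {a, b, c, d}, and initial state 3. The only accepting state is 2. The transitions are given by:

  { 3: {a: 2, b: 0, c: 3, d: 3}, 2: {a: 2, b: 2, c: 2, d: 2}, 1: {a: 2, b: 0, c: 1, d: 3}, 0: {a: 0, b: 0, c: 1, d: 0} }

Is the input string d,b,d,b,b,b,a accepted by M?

No

start at 3
read 'd': 3 → 3
read 'b': 3 → 0
read 'd': 0 → 0
read 'b': 0 → 0
read 'b': 0 → 0
read 'b': 0 → 0
read 'a': 0 → 0
End state 0 is not accepting.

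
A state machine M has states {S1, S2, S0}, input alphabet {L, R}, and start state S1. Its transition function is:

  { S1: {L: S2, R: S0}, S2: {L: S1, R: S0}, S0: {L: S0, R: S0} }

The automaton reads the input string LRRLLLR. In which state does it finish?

start at S1
read 'L': S1 → S2
read 'R': S2 → S0
read 'R': S0 → S0
read 'L': S0 → S0
read 'L': S0 → S0
read 'L': S0 → S0
read 'R': S0 → S0

S0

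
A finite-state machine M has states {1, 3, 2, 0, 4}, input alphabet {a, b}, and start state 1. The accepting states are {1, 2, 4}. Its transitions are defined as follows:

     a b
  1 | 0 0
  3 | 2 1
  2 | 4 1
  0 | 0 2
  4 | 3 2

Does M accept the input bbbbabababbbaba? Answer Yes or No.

Trace: 1 -b-> 0 -b-> 2 -b-> 1 -b-> 0 -a-> 0 -b-> 2 -a-> 4 -b-> 2 -a-> 4 -b-> 2 -b-> 1 -b-> 0 -a-> 0 -b-> 2 -a-> 4
End state 4 is accepting.

Yes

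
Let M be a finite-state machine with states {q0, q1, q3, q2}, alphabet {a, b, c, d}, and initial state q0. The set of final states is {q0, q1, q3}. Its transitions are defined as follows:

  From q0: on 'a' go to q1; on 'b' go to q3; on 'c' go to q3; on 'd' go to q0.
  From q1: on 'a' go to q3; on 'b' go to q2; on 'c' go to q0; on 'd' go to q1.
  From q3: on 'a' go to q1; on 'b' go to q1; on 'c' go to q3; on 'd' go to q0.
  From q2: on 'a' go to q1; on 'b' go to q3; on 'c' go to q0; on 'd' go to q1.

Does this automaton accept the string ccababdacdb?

q0 → q3 → q3 → q1 → q2 → q1 → q2 → q1 → q3 → q3 → q0 → q3
End state q3 is accepting.

Yes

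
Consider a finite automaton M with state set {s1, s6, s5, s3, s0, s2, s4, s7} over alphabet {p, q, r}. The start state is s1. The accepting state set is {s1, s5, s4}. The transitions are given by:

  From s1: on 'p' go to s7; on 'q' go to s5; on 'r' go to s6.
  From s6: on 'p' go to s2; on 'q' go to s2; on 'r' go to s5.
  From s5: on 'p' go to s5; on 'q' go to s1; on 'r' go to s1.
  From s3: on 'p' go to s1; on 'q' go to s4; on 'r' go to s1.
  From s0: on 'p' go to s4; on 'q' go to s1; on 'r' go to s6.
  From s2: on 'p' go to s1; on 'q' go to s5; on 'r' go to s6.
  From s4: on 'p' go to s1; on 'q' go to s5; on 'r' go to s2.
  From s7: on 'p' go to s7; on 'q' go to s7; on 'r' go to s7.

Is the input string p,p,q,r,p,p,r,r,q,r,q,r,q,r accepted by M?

No

start at s1
read 'p': s1 → s7
read 'p': s7 → s7
read 'q': s7 → s7
read 'r': s7 → s7
read 'p': s7 → s7
read 'p': s7 → s7
read 'r': s7 → s7
read 'r': s7 → s7
read 'q': s7 → s7
read 'r': s7 → s7
read 'q': s7 → s7
read 'r': s7 → s7
read 'q': s7 → s7
read 'r': s7 → s7
End state s7 is not accepting.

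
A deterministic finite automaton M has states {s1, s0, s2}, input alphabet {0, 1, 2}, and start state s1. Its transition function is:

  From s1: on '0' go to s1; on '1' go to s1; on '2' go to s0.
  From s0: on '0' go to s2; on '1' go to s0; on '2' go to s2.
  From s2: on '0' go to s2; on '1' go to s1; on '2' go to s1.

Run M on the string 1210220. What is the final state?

start at s1
read '1': s1 → s1
read '2': s1 → s0
read '1': s0 → s0
read '0': s0 → s2
read '2': s2 → s1
read '2': s1 → s0
read '0': s0 → s2

s2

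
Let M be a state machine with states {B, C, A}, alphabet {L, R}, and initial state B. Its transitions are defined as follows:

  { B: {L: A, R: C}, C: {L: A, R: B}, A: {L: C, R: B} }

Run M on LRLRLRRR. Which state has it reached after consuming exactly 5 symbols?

A

Trace: B -L-> A -R-> B -L-> A -R-> B -L-> A
After 5 symbols: A.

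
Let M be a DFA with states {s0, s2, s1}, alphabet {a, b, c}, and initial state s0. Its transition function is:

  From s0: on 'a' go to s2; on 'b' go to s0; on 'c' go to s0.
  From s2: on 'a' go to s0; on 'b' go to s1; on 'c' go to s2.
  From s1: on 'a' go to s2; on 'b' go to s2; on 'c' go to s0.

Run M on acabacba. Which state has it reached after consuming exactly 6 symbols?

Trace: s0 -a-> s2 -c-> s2 -a-> s0 -b-> s0 -a-> s2 -c-> s2
After 6 symbols: s2.

s2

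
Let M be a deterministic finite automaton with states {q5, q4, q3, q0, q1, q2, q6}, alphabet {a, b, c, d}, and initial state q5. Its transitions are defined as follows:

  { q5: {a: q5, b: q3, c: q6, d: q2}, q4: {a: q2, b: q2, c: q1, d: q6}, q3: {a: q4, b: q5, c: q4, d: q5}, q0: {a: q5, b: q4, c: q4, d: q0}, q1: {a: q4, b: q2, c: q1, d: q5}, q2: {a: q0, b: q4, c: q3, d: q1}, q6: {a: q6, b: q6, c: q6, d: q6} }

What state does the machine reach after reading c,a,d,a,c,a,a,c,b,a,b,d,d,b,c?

q6

q5 → q6 → q6 → q6 → q6 → q6 → q6 → q6 → q6 → q6 → q6 → q6 → q6 → q6 → q6 → q6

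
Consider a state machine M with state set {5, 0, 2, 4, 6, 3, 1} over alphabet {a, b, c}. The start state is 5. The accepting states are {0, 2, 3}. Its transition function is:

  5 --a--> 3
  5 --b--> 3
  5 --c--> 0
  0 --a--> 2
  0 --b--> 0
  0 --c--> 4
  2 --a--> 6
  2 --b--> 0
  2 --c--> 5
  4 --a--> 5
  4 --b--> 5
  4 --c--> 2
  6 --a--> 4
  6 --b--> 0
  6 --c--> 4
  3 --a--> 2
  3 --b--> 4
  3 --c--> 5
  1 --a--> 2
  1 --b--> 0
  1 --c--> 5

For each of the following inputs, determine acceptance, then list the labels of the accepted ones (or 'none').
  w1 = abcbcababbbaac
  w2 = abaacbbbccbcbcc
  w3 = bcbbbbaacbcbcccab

w2

w1: 5 → 3 → 4 → 2 → 0 → 4 → 5 → 3 → 2 → 0 → 0 → 0 → 2 → 6 → 4  → end 4, rejected
w2: 5 → 3 → 4 → 5 → 3 → 5 → 3 → 4 → 5 → 0 → 4 → 5 → 0 → 0 → 4 → 2  → end 2, accepted
w3: 5 → 3 → 5 → 3 → 4 → 5 → 3 → 2 → 6 → 4 → 5 → 0 → 0 → 4 → 2 → 5 → 3 → 4  → end 4, rejected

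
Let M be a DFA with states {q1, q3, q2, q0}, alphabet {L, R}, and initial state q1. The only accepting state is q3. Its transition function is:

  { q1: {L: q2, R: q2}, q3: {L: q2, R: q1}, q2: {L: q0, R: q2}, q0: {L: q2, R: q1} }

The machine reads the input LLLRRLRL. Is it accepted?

Trace: q1 -L-> q2 -L-> q0 -L-> q2 -R-> q2 -R-> q2 -L-> q0 -R-> q1 -L-> q2
End state q2 is not accepting.

No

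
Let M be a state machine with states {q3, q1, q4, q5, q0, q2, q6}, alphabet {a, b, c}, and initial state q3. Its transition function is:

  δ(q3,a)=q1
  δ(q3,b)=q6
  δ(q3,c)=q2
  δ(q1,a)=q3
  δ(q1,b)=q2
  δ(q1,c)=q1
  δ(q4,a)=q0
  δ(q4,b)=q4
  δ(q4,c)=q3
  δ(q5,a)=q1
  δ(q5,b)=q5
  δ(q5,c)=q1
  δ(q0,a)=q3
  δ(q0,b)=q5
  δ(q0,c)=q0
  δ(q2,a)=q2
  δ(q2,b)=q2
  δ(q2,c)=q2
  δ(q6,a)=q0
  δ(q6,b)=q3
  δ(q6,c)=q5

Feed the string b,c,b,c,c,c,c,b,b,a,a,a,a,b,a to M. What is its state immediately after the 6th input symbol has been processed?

q3 → q6 → q5 → q5 → q1 → q1 → q1
After 6 symbols: q1.

q1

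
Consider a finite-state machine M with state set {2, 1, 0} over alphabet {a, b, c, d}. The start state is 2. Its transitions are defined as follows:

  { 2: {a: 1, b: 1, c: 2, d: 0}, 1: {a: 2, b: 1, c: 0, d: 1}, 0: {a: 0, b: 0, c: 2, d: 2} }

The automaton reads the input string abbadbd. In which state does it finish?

2

Trace: 2 -a-> 1 -b-> 1 -b-> 1 -a-> 2 -d-> 0 -b-> 0 -d-> 2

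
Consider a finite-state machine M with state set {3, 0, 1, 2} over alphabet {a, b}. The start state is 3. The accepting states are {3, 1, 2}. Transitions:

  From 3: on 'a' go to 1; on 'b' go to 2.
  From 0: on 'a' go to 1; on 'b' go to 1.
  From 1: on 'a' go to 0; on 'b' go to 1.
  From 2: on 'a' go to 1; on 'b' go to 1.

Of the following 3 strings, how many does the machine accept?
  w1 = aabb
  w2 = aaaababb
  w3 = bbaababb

w1: 3 → 1 → 0 → 1 → 1  → end 1, accepted
w2: 3 → 1 → 0 → 1 → 0 → 1 → 0 → 1 → 1  → end 1, accepted
w3: 3 → 2 → 1 → 0 → 1 → 1 → 0 → 1 → 1  → end 1, accepted

3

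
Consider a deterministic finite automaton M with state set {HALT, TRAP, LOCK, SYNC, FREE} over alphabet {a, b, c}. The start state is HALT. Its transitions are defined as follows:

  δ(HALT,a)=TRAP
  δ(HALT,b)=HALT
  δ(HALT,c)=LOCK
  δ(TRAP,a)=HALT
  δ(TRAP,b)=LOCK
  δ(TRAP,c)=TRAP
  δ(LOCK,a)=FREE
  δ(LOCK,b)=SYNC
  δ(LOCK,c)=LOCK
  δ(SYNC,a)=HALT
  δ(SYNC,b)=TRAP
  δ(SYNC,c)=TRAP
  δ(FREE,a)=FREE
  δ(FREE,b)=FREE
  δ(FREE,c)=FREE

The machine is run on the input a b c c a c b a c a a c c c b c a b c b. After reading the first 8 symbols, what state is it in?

Trace: HALT -a-> TRAP -b-> LOCK -c-> LOCK -c-> LOCK -a-> FREE -c-> FREE -b-> FREE -a-> FREE
After 8 symbols: FREE.

FREE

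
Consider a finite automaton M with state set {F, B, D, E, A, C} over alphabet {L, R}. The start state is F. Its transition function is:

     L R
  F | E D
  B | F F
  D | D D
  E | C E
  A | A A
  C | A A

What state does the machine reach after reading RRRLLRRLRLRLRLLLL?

D

Trace: F -R-> D -R-> D -R-> D -L-> D -L-> D -R-> D -R-> D -L-> D -R-> D -L-> D -R-> D -L-> D -R-> D -L-> D -L-> D -L-> D -L-> D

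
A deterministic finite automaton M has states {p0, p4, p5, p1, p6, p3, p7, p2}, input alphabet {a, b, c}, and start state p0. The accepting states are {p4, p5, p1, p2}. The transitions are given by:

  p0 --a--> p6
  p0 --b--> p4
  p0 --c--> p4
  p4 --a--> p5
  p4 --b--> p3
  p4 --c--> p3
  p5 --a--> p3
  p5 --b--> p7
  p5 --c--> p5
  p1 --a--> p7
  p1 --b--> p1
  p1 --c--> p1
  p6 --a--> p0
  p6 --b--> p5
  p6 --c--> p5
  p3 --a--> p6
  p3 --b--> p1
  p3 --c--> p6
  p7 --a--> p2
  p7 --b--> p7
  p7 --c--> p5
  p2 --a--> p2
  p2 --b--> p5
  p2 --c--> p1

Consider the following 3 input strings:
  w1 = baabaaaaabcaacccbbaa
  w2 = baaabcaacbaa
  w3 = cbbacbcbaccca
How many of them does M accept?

w1: p0 → p4 → p5 → p3 → p1 → p7 → p2 → p2 → p2 → p2 → p5 → p5 → p3 → p6 → p5 → p5 → p5 → p7 → p7 → p2 → p2  → end p2, accepted
w2: p0 → p4 → p5 → p3 → p6 → p5 → p5 → p3 → p6 → p5 → p7 → p2 → p2  → end p2, accepted
w3: p0 → p4 → p3 → p1 → p7 → p5 → p7 → p5 → p7 → p2 → p1 → p1 → p1 → p7  → end p7, rejected

2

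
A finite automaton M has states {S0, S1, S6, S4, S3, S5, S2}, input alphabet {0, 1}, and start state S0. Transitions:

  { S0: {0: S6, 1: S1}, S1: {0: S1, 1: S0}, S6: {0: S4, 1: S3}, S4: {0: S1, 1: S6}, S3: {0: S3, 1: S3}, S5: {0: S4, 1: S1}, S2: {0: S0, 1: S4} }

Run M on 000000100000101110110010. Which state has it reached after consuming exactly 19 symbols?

Trace: S0 -0-> S6 -0-> S4 -0-> S1 -0-> S1 -0-> S1 -0-> S1 -1-> S0 -0-> S6 -0-> S4 -0-> S1 -0-> S1 -0-> S1 -1-> S0 -0-> S6 -1-> S3 -1-> S3 -1-> S3 -0-> S3 -1-> S3
After 19 symbols: S3.

S3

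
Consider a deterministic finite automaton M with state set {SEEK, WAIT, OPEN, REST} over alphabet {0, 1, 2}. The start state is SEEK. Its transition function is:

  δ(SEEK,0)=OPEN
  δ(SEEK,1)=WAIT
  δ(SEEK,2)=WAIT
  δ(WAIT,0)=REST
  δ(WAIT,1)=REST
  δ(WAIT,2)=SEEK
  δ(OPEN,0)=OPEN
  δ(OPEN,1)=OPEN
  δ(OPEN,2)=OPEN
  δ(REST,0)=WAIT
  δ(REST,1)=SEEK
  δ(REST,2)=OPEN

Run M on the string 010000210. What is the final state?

OPEN

Trace: SEEK -0-> OPEN -1-> OPEN -0-> OPEN -0-> OPEN -0-> OPEN -0-> OPEN -2-> OPEN -1-> OPEN -0-> OPEN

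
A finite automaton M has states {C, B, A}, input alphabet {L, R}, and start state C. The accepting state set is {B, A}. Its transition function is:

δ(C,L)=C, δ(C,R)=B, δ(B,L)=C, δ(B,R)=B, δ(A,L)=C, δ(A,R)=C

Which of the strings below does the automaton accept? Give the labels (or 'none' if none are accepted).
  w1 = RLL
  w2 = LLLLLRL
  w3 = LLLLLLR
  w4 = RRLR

w3, w4

w1:
  start at C
  read 'R': C → B
  read 'L': B → C
  read 'L': C → C
  end C, rejected
w2:
  start at C
  read 'L': C → C
  read 'L': C → C
  read 'L': C → C
  read 'L': C → C
  read 'L': C → C
  read 'R': C → B
  read 'L': B → C
  end C, rejected
w3:
  start at C
  read 'L': C → C
  read 'L': C → C
  read 'L': C → C
  read 'L': C → C
  read 'L': C → C
  read 'L': C → C
  read 'R': C → B
  end B, accepted
w4:
  start at C
  read 'R': C → B
  read 'R': B → B
  read 'L': B → C
  read 'R': C → B
  end B, accepted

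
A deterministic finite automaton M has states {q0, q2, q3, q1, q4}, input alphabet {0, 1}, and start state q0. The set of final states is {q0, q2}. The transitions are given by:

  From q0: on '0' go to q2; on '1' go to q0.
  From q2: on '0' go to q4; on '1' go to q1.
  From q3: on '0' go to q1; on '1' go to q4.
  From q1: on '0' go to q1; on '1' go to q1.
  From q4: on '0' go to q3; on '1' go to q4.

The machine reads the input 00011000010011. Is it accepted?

No

Trace: q0 -0-> q2 -0-> q4 -0-> q3 -1-> q4 -1-> q4 -0-> q3 -0-> q1 -0-> q1 -0-> q1 -1-> q1 -0-> q1 -0-> q1 -1-> q1 -1-> q1
End state q1 is not accepting.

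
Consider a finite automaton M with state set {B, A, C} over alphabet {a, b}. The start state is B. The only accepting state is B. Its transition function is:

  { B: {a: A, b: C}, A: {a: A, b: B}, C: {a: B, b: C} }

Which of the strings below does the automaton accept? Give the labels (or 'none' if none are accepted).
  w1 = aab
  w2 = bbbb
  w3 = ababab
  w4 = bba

w1:
  start at B
  read 'a': B → A
  read 'a': A → A
  read 'b': A → B
  end B, accepted
w2:
  start at B
  read 'b': B → C
  read 'b': C → C
  read 'b': C → C
  read 'b': C → C
  end C, rejected
w3:
  start at B
  read 'a': B → A
  read 'b': A → B
  read 'a': B → A
  read 'b': A → B
  read 'a': B → A
  read 'b': A → B
  end B, accepted
w4:
  start at B
  read 'b': B → C
  read 'b': C → C
  read 'a': C → B
  end B, accepted

w1, w3, w4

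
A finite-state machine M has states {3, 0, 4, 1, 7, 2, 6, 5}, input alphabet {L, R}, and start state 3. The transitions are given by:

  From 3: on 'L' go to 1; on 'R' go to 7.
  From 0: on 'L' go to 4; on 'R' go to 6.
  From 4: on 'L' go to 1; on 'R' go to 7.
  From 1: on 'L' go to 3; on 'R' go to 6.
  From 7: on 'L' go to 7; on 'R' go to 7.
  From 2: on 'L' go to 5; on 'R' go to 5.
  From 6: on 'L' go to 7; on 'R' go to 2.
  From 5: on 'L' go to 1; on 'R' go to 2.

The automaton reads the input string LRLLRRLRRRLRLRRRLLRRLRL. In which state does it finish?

start at 3
read 'L': 3 → 1
read 'R': 1 → 6
read 'L': 6 → 7
read 'L': 7 → 7
read 'R': 7 → 7
read 'R': 7 → 7
read 'L': 7 → 7
read 'R': 7 → 7
read 'R': 7 → 7
read 'R': 7 → 7
read 'L': 7 → 7
read 'R': 7 → 7
read 'L': 7 → 7
read 'R': 7 → 7
read 'R': 7 → 7
read 'R': 7 → 7
read 'L': 7 → 7
read 'L': 7 → 7
read 'R': 7 → 7
read 'R': 7 → 7
read 'L': 7 → 7
read 'R': 7 → 7
read 'L': 7 → 7

7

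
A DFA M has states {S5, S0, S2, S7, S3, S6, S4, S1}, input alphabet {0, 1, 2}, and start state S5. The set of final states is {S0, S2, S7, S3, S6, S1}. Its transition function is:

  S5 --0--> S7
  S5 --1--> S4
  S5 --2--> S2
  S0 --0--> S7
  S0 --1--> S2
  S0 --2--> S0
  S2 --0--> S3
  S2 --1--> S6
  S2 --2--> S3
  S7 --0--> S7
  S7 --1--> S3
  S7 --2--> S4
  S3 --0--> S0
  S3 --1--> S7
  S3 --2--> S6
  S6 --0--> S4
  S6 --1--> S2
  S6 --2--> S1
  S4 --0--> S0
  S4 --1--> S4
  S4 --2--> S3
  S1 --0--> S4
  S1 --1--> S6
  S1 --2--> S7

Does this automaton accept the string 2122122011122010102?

Yes

Trace: S5 -2-> S2 -1-> S6 -2-> S1 -2-> S7 -1-> S3 -2-> S6 -2-> S1 -0-> S4 -1-> S4 -1-> S4 -1-> S4 -2-> S3 -2-> S6 -0-> S4 -1-> S4 -0-> S0 -1-> S2 -0-> S3 -2-> S6
End state S6 is accepting.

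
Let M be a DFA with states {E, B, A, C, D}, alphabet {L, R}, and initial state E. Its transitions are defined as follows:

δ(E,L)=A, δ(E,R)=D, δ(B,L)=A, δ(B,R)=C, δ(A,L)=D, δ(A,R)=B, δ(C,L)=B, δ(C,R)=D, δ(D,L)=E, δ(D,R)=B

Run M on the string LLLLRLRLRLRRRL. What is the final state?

E → A → D → E → A → B → A → B → A → B → A → B → C → D → E

E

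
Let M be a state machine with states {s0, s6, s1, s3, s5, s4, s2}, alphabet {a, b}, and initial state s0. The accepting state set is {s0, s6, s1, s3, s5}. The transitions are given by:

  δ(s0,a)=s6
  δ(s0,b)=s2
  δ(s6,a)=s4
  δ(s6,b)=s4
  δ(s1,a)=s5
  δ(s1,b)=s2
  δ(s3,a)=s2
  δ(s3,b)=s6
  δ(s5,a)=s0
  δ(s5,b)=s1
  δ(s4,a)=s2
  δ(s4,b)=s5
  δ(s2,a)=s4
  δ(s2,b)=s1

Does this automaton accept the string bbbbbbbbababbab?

s0 → s2 → s1 → s2 → s1 → s2 → s1 → s2 → s1 → s5 → s1 → s5 → s1 → s2 → s4 → s5
End state s5 is accepting.

Yes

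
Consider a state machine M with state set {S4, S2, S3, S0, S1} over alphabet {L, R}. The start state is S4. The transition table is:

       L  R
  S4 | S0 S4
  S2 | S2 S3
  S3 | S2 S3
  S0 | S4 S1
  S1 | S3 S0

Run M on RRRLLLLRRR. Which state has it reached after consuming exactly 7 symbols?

Trace: S4 -R-> S4 -R-> S4 -R-> S4 -L-> S0 -L-> S4 -L-> S0 -L-> S4
After 7 symbols: S4.

S4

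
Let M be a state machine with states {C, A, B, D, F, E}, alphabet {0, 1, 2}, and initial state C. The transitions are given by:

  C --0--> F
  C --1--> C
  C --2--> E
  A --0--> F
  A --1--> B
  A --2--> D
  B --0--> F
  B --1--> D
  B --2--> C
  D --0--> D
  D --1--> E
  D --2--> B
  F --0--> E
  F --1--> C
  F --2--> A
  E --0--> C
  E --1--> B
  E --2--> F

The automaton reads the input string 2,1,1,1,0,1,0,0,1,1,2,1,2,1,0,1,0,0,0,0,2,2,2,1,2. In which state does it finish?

C

start at C
read '2': C → E
read '1': E → B
read '1': B → D
read '1': D → E
read '0': E → C
read '1': C → C
read '0': C → F
read '0': F → E
read '1': E → B
read '1': B → D
read '2': D → B
read '1': B → D
read '2': D → B
read '1': B → D
read '0': D → D
read '1': D → E
read '0': E → C
read '0': C → F
read '0': F → E
read '0': E → C
read '2': C → E
read '2': E → F
read '2': F → A
read '1': A → B
read '2': B → C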